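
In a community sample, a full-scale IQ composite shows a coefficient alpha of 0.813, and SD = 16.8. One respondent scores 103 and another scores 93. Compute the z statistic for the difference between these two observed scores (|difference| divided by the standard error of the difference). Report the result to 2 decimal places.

0.97

SEM = 16.8000 * √(1 − 0.8130) = 16.8000 * √0.1870 ≈ 16.8000 * 0.4324 ≈ 7.2649
SE_diff = √2 * SEM ≈ 10.2741
z = |103 − 93| / 10.2741 = 10 / 10.2741 ≈ 0.9733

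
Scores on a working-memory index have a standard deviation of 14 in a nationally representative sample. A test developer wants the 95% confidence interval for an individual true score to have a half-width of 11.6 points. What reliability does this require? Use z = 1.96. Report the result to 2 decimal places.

0.82

SEM needed = half-width / z = 11.6/1.96 ≈ 5.9184
Required reliability = 1 − (SEM/SD)² = 1 − 0.1787 ≈ 0.8213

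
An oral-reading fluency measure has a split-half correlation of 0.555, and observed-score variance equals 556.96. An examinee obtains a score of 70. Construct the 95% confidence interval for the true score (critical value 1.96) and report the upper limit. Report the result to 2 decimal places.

94.74

SD = √556.96 = 23.6000
r_full = 2·0.555 / (1 + 0.555) ≈ 0.7138
The standard error of measurement is 23.6000·√(1 − 0.7138) ≈ 23.6000·0.5350 ≈ 12.6249.
Margin = 1.96 · 12.6249 ≈ 24.7447
Upper limit = 70 + 24.7447 ≈ 94.7447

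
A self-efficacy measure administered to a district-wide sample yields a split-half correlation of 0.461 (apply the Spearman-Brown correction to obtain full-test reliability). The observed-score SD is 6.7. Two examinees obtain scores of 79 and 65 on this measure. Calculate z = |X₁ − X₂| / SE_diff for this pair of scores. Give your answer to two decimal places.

2.43

Spearman-Brown: r = 2(0.461) / (1 + 0.461) = 0.922 / 1.461 ≈ 0.631
SEM = 6.700 · √(1 − 0.631) = 6.700 · √0.369 ≈ 6.700 · 0.607 ≈ 4.070
SE_diff = √2 · SEM ≈ 5.755
z = 14 / 5.755 ≈ 2.433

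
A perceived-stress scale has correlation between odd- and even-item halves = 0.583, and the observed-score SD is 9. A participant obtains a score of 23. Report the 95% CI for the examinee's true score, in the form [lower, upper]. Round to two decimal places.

Full-length reliability (Spearman-Brown) = 2(0.583)/(1+0.583) ≈ 0.73658
SEM = 9.00000 × √(1 − 0.73658) = 9.00000 × √0.26342 ≈ 9.00000 × 0.51325 ≈ 4.61924
Margin = 1.96 × 4.61924 ≈ 9.05370
95% CI: 23 ± 9.05370 = [13.94630, 32.05370]

[13.95, 32.05]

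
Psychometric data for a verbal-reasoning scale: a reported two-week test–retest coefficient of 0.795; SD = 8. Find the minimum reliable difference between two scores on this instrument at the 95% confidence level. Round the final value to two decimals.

SEM = 8.0000 * √(1 − 0.7950) = 8.0000 * √0.2050 ≈ 8.0000 * 0.4528 ≈ 3.6222
SE_diff = SEM * √2 ≈ 3.6222 * 1.4142 ≈ 5.1225
Minimum reliable difference = 1.96 * SE_diff ≈ 1.96 * 5.1225 ≈ 10.0401

10.04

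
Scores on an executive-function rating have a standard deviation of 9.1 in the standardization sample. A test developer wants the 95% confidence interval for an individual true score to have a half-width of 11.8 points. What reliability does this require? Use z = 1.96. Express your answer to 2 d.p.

SEM needed = half-width / z = 11.8/1.96 ≈ 6.0204
r = 1 − (6.0204/9.1)² ≈ 1 − 0.4377 ≈ 0.5623

0.56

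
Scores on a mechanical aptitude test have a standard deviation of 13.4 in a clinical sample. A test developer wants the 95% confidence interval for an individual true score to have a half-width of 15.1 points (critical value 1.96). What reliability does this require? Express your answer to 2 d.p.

SEM needed = half-width / z = 15.1/1.96 ≈ 7.704
Required reliability = 1 − (SEM/SD)² = 1 − 0.331 ≈ 0.669

0.67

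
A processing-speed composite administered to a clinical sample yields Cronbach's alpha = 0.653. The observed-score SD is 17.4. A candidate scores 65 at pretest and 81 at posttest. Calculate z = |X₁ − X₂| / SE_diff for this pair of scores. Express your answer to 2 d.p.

1.10

The standard error of measurement is 17.40000·√(1 − 0.65300) ≈ 17.40000·0.58907 ≈ 10.24977.
Standard error of the difference = 10.24977·√2 ≈ 14.49536
z = 16 / 14.49536 ≈ 1.10380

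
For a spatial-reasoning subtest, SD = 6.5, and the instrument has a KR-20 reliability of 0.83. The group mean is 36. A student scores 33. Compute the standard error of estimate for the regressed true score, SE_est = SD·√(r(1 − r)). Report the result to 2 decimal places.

SE_est = SD * √(r(1 − r)) = 6.500 * √0.141 ≈ 6.500 * 0.376 ≈ 2.442

2.44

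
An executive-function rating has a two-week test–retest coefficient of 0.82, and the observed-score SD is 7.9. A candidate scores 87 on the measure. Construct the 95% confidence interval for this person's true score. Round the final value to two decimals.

[80.43, 93.57]

SEM = 7.90000 · √(1 − 0.82000) = 7.90000 · √0.18000 ≈ 7.90000 · 0.42426 ≈ 3.35169
1.96 · SEM ≈ 6.56930
95% CI: 87 ± 6.56930 = [80.43070, 93.56930]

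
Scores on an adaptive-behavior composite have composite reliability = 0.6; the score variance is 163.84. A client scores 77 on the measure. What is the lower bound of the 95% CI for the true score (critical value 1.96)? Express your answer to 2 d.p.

SD = √163.84 = 12.80000
SEM = 12.80000 * √(1 − 0.60000) = 12.80000 * √0.40000 ≃ 12.80000 * 0.63246 ≃ 8.09543
Margin = 1.96 * 8.09543 ≃ 15.86704
Lower limit = 77 − 15.86704 ≃ 61.13296

61.13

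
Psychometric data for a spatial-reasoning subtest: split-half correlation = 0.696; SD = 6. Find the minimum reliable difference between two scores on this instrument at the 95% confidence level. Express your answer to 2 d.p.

7.04

r_full = 2·0.696 / (1 + 0.696) ≈ 0.8208
SEM = 6.0000*√(1 − 0.8208) ≈ 2.5402
SE_diff = √2 * SEM ≈ 3.5924
Smallest detectable difference = 1.96*3.5924 ≈ 7.0412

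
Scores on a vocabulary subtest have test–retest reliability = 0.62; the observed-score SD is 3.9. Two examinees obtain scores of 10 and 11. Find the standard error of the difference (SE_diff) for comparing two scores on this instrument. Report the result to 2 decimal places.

SEM = 3.90000 · √(1 − 0.62000) = 3.90000 · √0.38000 ≈ 3.90000 · 0.61644 ≈ 2.40412
Standard error of the difference = 2.40412·√2 ≈ 3.39994

3.40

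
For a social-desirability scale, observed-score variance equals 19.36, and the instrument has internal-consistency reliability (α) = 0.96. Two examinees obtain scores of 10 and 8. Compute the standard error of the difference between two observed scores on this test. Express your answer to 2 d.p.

SD = √19.36 = 4.4000
SEM = 4.4000·√(1 − 0.9600) ≈ 0.8800
SE_diff = SEM · √2 ≈ 0.8800 · 1.4142 ≈ 1.2445

1.24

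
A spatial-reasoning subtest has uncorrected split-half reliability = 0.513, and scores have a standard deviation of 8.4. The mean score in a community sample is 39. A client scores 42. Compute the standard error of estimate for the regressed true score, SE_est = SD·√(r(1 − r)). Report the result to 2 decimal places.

r_full = 2·0.513 / (1 + 0.513) ≈ 0.6781
SE_est = 8.4000·√[r(1 − r)] ≈ 3.9244

3.92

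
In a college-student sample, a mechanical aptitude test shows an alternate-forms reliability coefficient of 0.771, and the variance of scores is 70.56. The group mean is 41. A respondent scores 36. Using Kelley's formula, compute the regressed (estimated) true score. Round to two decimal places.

Estimated true score = 0.77100×36 + (1 − 0.77100)×41 ≈ 37.14500

37.15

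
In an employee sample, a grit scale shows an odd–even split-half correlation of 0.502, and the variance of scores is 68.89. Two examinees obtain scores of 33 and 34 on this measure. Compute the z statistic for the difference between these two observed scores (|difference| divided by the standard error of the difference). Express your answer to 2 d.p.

0.15

SD = √68.89 ≈ 8.300
Full-length reliability (Spearman-Brown) = 2(0.502)/(1+0.502) ≈ 0.668
SEM = 8.300 * √(1 − 0.668) = 8.300 * √0.332 ≈ 8.300 * 0.576 ≈ 4.779
SE_diff = SEM * √2 ≈ 4.779 * 1.414 ≈ 6.759
z = |33 − 34| / 6.759 = 1 / 6.759 ≈ 0.148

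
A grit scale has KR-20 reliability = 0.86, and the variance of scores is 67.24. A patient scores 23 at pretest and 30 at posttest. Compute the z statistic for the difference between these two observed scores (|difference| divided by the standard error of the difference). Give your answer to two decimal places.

1.61

σ = 67.24^(1/2) = 8.200
SEM = 8.200 * √(1 − 0.860) = 8.200 * √0.140 ≃ 8.200 * 0.374 ≃ 3.068
SE_diff = SEM * √2 ≃ 3.068 * 1.414 ≃ 4.339
z = |23 − 30| / 4.339 = 7 / 4.339 ≃ 1.613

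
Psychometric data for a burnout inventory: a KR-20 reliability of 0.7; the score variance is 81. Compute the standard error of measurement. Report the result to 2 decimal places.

4.93

SD = √81 ≈ 9.0000
SEM = 9.0000 × √(1 − 0.7000) = 9.0000 × √0.3000 ≈ 9.0000 × 0.5477 ≈ 4.9295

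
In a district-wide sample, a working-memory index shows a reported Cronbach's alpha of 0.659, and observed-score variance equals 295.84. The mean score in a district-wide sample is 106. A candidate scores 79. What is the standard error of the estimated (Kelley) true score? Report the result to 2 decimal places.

SD = √295.84 = 17.200
SE_est = SD * √(r(1 − r)) = 17.200 * √0.225 ≃ 17.200 * 0.474 ≃ 8.154

8.15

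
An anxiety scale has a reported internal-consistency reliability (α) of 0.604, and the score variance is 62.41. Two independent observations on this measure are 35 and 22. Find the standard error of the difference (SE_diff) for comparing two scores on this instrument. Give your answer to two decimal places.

SD = √62.41 ≃ 7.900
SEM = 7.900 · √(1 − 0.604) = 7.900 · √0.396 ≃ 7.900 · 0.629 ≃ 4.971
SE_diff = √2 · SEM ≃ 7.031

7.03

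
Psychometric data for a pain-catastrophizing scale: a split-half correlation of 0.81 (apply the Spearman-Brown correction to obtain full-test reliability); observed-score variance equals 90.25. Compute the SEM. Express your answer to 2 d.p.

3.08

SD = √90.25 ≈ 9.500
Spearman-Brown: r = 2(0.81) / (1 + 0.81) = 1.620 / 1.810 ≈ 0.895
SEM = 9.500*√(1 − 0.895) ≈ 3.078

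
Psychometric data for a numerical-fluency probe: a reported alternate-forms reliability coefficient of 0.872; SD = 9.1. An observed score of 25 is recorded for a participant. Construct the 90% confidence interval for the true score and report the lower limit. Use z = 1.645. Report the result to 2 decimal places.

SEM = 9.100 · √(1 − 0.872) = 9.100 · √0.128 ≈ 9.100 · 0.358 ≈ 3.256
Half-width = 1.645·3.256 ≈ 5.356
Lower bound: 25 − 5.356 = 19.644

19.64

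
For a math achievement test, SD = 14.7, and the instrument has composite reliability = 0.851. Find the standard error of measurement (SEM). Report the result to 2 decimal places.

SEM = 14.700 · √(1 − 0.851) = 14.700 · √0.149 ≈ 14.700 · 0.386 ≈ 5.674

5.67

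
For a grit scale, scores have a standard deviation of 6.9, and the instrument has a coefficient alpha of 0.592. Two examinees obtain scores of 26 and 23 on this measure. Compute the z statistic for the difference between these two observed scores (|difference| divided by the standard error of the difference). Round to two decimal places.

0.48

The standard error of measurement is 6.9000*√(1 − 0.5920) ≈ 6.9000*0.6387 ≈ 4.4074.
SE_diff = √2 * SEM ≈ 6.2330
z = |26 − 23| / 6.2330 = 3 / 6.2330 ≈ 0.4813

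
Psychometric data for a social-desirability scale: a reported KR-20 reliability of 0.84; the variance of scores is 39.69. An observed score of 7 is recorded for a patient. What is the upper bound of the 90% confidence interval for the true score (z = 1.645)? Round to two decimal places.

11.15

σ = 39.69^(1/2) = 6.30000
SEM = 6.30000 × √(1 − 0.84000) = 6.30000 × √0.16000 ≃ 6.30000 × 0.40000 ≃ 2.52000
Margin = 1.645 × 2.52000 ≃ 4.14540
Upper limit = 7 + 4.14540 ≃ 11.14540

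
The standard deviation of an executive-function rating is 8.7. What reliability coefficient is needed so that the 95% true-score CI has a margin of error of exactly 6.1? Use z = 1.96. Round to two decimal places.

0.87

Required SEM = 6.1 / 1.96 ≈ 3.112
Required reliability = 1 − (SEM/SD)² = 1 − 0.128 ≈ 0.872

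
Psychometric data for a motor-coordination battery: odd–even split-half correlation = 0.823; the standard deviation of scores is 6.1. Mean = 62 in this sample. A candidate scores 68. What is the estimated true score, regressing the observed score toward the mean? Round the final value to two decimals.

67.42

r_full = 2·0.823 / (1 + 0.823) ≃ 0.903
T̂ = r·X + (1 − r)·M = 0.903×68 + 0.097×62 ≃ 61.398 + 6.020 ≃ 67.417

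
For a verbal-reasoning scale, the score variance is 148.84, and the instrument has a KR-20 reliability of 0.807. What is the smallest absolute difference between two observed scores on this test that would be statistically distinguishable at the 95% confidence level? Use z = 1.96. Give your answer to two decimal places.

14.86

SD = √148.84 = 12.200
The standard error of measurement is 12.200·√(1 − 0.807) ≈ 12.200·0.439 ≈ 5.360.
Standard error of the difference = 5.360·√2 ≈ 7.580
Smallest detectable difference = 1.96·7.580 ≈ 14.856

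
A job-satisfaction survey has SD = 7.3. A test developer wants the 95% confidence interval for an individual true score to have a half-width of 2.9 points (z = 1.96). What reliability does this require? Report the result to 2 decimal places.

Required SEM = 2.9 / 1.96 ≈ 1.480
Required reliability = 1 − (SEM/SD)² = 1 − 0.041 ≈ 0.959

0.96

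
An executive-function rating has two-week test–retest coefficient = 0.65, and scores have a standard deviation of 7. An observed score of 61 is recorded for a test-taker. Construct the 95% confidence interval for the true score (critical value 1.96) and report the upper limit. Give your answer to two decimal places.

SEM = 7.00000×√(1 − 0.65000) ≈ 4.14126
1.96 × SEM ≈ 8.11686
Upper bound: 61 + 8.11686 = 69.11686

69.12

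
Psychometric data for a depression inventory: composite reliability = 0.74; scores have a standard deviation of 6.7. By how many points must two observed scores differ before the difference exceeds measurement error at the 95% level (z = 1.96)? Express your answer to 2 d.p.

9.47

SEM = 6.700 · √(1 − 0.740) = 6.700 · √0.260 ≃ 6.700 · 0.510 ≃ 3.416
Standard error of the difference = 3.416·√2 ≃ 4.831
Minimum reliable difference = 1.96 · SE_diff ≃ 1.96 · 4.831 ≃ 9.470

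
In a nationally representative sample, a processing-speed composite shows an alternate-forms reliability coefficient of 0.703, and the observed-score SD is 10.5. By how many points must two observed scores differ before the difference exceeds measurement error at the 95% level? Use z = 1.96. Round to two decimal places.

The standard error of measurement is 10.500×√(1 − 0.703) ≈ 10.500×0.545 ≈ 5.722.
Standard error of the difference = 5.722·√2 ≈ 8.092
Smallest detectable difference = 1.96×8.092 ≈ 15.861

15.86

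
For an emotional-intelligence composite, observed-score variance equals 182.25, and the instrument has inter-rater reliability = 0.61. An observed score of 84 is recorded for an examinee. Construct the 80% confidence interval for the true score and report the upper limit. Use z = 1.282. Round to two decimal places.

94.81

SD = √182.25 = 13.500
SEM = 13.500×√(1 − 0.610) ≈ 8.431
1.282 × SEM ≈ 10.808
Upper bound: 84 + 10.808 = 94.808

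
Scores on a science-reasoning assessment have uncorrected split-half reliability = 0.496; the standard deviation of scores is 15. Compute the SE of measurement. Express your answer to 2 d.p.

r_full = 2·0.496 / (1 + 0.496) ≈ 0.663
SEM = 15.000 * √(1 − 0.663) = 15.000 * √0.337 ≈ 15.000 * 0.580 ≈ 8.706

8.71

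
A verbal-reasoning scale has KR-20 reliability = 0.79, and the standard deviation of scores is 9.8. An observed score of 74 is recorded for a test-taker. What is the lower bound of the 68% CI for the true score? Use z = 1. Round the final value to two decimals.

69.51

SEM = 9.800·√(1 − 0.790) ≈ 4.491
1 · SEM ≈ 4.491
Lower bound: 74 − 4.491 = 69.509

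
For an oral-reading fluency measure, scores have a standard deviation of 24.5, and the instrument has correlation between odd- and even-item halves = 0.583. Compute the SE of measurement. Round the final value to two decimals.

12.57

r_full = 2·0.583 / (1 + 0.583) ≈ 0.73658
SEM = 24.50000 × √(1 − 0.73658) = 24.50000 × √0.26342 ≈ 24.50000 × 0.51325 ≈ 12.57458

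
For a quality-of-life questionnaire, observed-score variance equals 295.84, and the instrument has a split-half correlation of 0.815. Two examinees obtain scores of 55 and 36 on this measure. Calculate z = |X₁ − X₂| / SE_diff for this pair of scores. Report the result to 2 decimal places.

SD = √295.84 = 17.20000
Full-length reliability (Spearman-Brown) = 2(0.815)/(1+0.815) ≈ 0.89807
SEM = 17.20000·√(1 − 0.89807) ≈ 5.49131
Standard error of the difference = 5.49131·√2 ≈ 7.76589
z = |55 − 36| / 7.76589 = 19 / 7.76589 ≈ 2.44660

2.45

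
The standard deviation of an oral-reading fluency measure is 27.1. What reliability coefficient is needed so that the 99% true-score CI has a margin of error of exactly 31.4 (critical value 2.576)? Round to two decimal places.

0.80

SEM needed = half-width / z = 31.4/2.576 ≈ 12.189
r = 1 − (SEM / SD)² = 1 − (12.189 / 27.1)² ≈ 1 − 0.202 ≈ 0.798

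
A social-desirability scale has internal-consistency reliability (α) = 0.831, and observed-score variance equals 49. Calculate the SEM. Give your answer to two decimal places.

2.88

SD = √49 = 7.000
SEM = 7.000*√(1 − 0.831) ≈ 2.878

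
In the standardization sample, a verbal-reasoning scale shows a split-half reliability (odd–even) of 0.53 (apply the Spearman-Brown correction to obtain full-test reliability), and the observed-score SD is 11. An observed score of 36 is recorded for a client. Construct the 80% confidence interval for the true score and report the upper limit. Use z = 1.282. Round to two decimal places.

43.82

Spearman-Brown: r = 2(0.53) / (1 + 0.53) = 1.060 / 1.530 ≈ 0.693
SEM = 11.000 × √(1 − 0.693) = 11.000 × √0.307 ≈ 11.000 × 0.554 ≈ 6.097
Half-width = 1.282×6.097 ≈ 7.816
Upper bound: 36 + 7.816 = 43.816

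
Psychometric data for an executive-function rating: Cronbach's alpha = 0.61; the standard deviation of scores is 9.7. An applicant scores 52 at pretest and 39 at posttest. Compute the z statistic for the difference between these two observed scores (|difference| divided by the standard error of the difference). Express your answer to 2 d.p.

1.52

SEM = 9.7000 · √(1 − 0.6100) = 9.7000 · √0.3900 ≈ 9.7000 · 0.6245 ≈ 6.0576
SE_diff = SEM · √2 ≈ 6.0576 · 1.4142 ≈ 8.5668
z = 13 / 8.5668 ≈ 1.5175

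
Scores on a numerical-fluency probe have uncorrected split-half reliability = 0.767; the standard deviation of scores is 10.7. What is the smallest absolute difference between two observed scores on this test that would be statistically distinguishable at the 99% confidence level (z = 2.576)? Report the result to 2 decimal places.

14.15

Spearman-Brown: r = 2(0.767) / (1 + 0.767) = 1.5340 / 1.7670 ≈ 0.8681
SEM = 10.7000*√(1 − 0.8681) ≈ 3.8855
SE_diff = √2 * SEM ≈ 5.4949
Minimum reliable difference = 2.576 * SE_diff ≈ 2.576 * 5.4949 ≈ 14.1548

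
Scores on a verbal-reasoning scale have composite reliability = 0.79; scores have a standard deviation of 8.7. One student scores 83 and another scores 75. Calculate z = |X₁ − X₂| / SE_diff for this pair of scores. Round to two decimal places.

1.42

SEM = 8.7000 · √(1 − 0.7900) = 8.7000 · √0.2100 ≈ 8.7000 · 0.4583 ≈ 3.9868
SE_diff = SEM · √2 ≈ 3.9868 · 1.4142 ≈ 5.6382
z = 8 / 5.6382 ≈ 1.4189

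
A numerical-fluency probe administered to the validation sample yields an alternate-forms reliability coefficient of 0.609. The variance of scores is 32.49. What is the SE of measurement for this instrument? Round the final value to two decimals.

3.56

σ = 32.49^(1/2) = 5.700
SEM = 5.700 · √(1 − 0.609) = 5.700 · √0.391 ≈ 5.700 · 0.625 ≈ 3.564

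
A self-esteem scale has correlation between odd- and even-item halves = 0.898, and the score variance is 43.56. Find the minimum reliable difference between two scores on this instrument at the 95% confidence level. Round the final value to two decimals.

4.24

SD = √43.56 = 6.6000
Spearman-Brown: r = 2(0.898) / (1 + 0.898) = 1.7960 / 1.8980 ≈ 0.9463
SEM = 6.6000×√(1 − 0.9463) ≈ 1.5300
SE_diff = √2 × SEM ≈ 2.1638
Minimum reliable difference = 1.96 × SE_diff ≈ 1.96 × 2.1638 ≈ 4.2410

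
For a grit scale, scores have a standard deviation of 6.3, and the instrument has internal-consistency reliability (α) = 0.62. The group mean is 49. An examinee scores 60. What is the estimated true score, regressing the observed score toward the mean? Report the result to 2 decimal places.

T̂ = 0.6200(60) + 0.3800(49) ≃ 55.8200

55.82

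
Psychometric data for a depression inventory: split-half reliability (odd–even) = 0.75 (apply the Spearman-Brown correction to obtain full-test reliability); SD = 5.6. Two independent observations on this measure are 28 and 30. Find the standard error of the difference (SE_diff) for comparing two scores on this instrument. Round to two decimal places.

2.99

r_full = 2·0.75 / (1 + 0.75) ≈ 0.8571
SEM = 5.6000 * √(1 − 0.8571) = 5.6000 * √0.1429 ≈ 5.6000 * 0.3780 ≈ 2.1166
Standard error of the difference = 2.1166·√2 ≈ 2.9933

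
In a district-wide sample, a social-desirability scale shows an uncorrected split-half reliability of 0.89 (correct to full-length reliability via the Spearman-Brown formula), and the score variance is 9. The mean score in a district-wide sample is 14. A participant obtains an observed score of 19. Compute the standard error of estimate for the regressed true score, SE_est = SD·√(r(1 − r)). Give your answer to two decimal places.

0.70

SD = √9 = 3.0000
Spearman-Brown: r = 2(0.89) / (1 + 0.89) = 1.7800 / 1.8900 ≈ 0.9418
SE_est = 3.0000·√[r(1 − r)] ≈ 0.7024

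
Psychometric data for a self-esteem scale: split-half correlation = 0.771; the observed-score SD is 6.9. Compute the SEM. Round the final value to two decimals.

Full-length reliability (Spearman-Brown) = 2(0.771)/(1+0.771) ≃ 0.871
SEM = 6.900 · √(1 − 0.871) = 6.900 · √0.129 ≃ 6.900 · 0.360 ≃ 2.481

2.48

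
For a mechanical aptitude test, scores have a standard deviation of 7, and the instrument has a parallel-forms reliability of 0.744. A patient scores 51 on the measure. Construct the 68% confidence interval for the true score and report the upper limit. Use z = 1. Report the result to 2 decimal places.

54.54

SEM = 7.0000*√(1 − 0.7440) ≈ 3.5418
1 * SEM ≈ 3.5418
Upper bound: 51 + 3.5418 = 54.5418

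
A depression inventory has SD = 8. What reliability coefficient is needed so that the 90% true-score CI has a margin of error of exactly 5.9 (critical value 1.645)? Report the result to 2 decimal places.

SEM needed = half-width / z = 5.9/1.645 ≃ 3.5866
Required reliability = 1 − (SEM/SD)² = 1 − 0.2010 ≃ 0.7990

0.80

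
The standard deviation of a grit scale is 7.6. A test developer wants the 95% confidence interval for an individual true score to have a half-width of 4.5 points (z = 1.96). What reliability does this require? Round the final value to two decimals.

SEM needed = half-width / z = 4.5/1.96 ≈ 2.296
r = 1 − (SEM / SD)² = 1 − (2.296 / 7.6)² ≈ 1 − 0.091 ≈ 0.909

0.91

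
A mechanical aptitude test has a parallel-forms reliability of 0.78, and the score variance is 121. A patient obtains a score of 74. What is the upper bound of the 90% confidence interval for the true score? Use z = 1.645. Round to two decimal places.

SD = √121 = 11.000
The standard error of measurement is 11.000·√(1 − 0.780) ≈ 11.000·0.469 ≈ 5.159.
Half-width = 1.645·5.159 ≈ 8.487
Upper limit = 74 + 8.487 ≈ 82.487

82.49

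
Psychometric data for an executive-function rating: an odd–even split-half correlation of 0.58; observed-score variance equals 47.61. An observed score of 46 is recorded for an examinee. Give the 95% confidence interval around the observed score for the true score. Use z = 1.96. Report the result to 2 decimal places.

SD = √47.61 ≃ 6.9000
Spearman-Brown: r = 2(0.58) / (1 + 0.58) = 1.1600 / 1.5800 ≃ 0.7342
The standard error of measurement is 6.9000·√(1 − 0.7342) ≃ 6.9000·0.5156 ≃ 3.5575.
1.96 · SEM ≃ 6.9727
95% CI: 46 ± 6.9727 = [39.0273, 52.9727]

[39.03, 52.97]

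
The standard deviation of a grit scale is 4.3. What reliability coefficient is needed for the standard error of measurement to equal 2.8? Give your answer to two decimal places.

r = 1 − (SEM / SD)² = 1 − (2.800 / 4.3)² ≃ 1 − 0.424 ≃ 0.576

0.58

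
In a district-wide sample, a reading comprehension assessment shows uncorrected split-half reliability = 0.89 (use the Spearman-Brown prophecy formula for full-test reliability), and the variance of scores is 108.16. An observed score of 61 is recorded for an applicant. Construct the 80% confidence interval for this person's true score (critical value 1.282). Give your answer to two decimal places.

SD = √108.16 = 10.40000
r_full = 2·0.89 / (1 + 0.89) ≃ 0.94180
SEM = 10.40000×√(1 − 0.94180) ≃ 2.50899
Margin = 1.282 × 2.50899 ≃ 3.21652
CI = 61 ± 3.21652 → [57.78348, 64.21652]

[57.78, 64.22]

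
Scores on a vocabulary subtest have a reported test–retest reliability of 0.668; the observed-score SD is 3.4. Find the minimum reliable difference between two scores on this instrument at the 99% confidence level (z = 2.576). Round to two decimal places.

7.14

The standard error of measurement is 3.4000×√(1 − 0.6680) ≃ 3.4000×0.5762 ≃ 1.9591.
SE_diff = SEM × √2 ≃ 1.9591 × 1.4142 ≃ 2.7705
Smallest detectable difference = 2.576×2.7705 ≃ 7.1369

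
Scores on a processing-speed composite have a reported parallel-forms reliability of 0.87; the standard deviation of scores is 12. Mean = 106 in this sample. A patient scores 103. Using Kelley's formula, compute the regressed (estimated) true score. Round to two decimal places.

T̂ = 0.8700(103) + 0.1300(106) ≃ 103.3900

103.39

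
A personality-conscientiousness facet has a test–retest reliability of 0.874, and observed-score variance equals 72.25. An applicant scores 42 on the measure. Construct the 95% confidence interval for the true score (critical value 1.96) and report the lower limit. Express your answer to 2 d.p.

36.09

σ = 72.25^(1/2) = 8.50000
The standard error of measurement is 8.50000·√(1 − 0.87400) ≈ 8.50000·0.35496 ≈ 3.01720.
Half-width = 1.96·3.01720 ≈ 5.91371
Lower limit = 42 − 5.91371 ≈ 36.08629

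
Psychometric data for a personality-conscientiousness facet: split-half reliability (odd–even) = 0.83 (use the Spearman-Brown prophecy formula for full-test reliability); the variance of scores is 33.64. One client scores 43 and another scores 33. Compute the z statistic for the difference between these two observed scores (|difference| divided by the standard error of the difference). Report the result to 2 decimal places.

4.00

σ = 33.64^(1/2) = 5.8000
r_full = 2·0.83 / (1 + 0.83) ≃ 0.9071
SEM = 5.8000 · √(1 − 0.9071) = 5.8000 · √0.0929 ≃ 5.8000 · 0.3048 ≃ 1.7678
SE_diff = √2 · SEM ≃ 2.5000
z = 10 / 2.5000 ≃ 4.0000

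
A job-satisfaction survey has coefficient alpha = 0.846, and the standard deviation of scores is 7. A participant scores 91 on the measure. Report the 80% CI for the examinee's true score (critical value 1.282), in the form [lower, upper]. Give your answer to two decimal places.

[87.48, 94.52]

SEM = 7.000·√(1 − 0.846) ≈ 2.747
Half-width = 1.282·2.747 ≈ 3.522
CI = 91 ± 3.522 → [87.478, 94.522]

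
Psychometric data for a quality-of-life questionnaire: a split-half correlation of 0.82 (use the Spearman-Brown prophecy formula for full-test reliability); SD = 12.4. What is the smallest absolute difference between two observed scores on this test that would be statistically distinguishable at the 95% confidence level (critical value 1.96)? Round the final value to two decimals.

r_full = 2·0.82 / (1 + 0.82) ≈ 0.9011
SEM = 12.4000×√(1 − 0.9011) ≈ 3.8996
Standard error of the difference = 3.8996·√2 ≈ 5.5149
Minimum reliable difference = 1.96 × SE_diff ≈ 1.96 × 5.5149 ≈ 10.8092

10.81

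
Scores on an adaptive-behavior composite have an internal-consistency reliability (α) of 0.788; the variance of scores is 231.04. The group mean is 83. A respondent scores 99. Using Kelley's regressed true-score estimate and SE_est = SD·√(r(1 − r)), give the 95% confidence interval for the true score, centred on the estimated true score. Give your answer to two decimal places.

[83.43, 107.78]

SD = √231.04 ≈ 15.20000
T̂ = r·X + (1 − r)·M = 0.78800*99 + 0.21200*83 = 78.01200 + 17.59600 ≈ 95.60800
SE_est = SD * √(r(1 − r)) = 15.20000 * √0.16706 ≈ 15.20000 * 0.40872 ≈ 6.21262
95% CI: 95.60800 ± 12.17673 ≈ (83.43127, 107.78473)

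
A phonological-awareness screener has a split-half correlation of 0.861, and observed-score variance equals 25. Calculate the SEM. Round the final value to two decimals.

SD = √25 = 5.000
r_full = 2·0.861 / (1 + 0.861) ≈ 0.925
The standard error of measurement is 5.000×√(1 − 0.925) ≈ 5.000×0.273 ≈ 1.366.

1.37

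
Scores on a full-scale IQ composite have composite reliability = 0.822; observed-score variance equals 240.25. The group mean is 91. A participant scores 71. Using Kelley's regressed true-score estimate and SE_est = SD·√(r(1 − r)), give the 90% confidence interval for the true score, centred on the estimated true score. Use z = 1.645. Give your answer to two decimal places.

SD = √240.25 = 15.5000
T̂ = r·X + (1 − r)·M = 0.8220×71 + 0.1780×91 = 58.3620 + 16.1980 ≃ 74.5600
SE_est = SD × √(r(1 − r)) = 15.5000 × √0.1463 ≃ 15.5000 × 0.3825 ≃ 5.9289
CI = 74.5600 ± 1.645 × 5.9289 → [64.8069, 84.3131]

[64.81, 84.31]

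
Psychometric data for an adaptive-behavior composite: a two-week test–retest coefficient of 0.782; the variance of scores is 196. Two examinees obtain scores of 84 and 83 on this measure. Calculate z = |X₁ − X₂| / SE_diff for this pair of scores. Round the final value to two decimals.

0.11

σ = 196^(1/2) = 14.0000
The standard error of measurement is 14.0000*√(1 − 0.7820) ≈ 14.0000*0.4669 ≈ 6.5367.
Standard error of the difference = 6.5367·√2 ≈ 9.2442
z = 1 / 9.2442 ≈ 0.1082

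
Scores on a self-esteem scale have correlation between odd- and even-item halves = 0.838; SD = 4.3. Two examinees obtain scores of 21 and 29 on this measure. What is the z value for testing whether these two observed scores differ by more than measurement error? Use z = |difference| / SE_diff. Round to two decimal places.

Full-length reliability (Spearman-Brown) = 2(0.838)/(1+0.838) ≈ 0.91186
SEM = 4.30000 × √(1 − 0.91186) = 4.30000 × √0.08814 ≈ 4.30000 × 0.29688 ≈ 1.27660
SE_diff = √2 × SEM ≈ 1.80538
z = |21 − 29| / 1.80538 = 8 / 1.80538 ≈ 4.43120

4.43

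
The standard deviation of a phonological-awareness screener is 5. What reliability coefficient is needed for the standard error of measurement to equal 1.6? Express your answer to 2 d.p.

r = 1 − (SEM / SD)² = 1 − (1.60000 / 5)² ≈ 1 − 0.10240 ≈ 0.89760

0.90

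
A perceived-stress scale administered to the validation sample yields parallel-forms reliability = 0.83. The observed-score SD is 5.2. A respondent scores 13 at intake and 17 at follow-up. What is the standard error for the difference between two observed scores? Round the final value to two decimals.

The standard error of measurement is 5.200×√(1 − 0.830) ≈ 5.200×0.412 ≈ 2.144.
Standard error of the difference = 2.144·√2 ≈ 3.032

3.03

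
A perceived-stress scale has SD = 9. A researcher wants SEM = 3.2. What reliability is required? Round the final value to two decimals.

r = 1 − (SEM / SD)² = 1 − (3.2000 / 9)² ≃ 1 − 0.1264 ≃ 0.8736

0.87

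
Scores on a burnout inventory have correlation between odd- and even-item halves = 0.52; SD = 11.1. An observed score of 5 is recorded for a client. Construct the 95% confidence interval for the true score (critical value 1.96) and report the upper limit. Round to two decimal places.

r_full = 2·0.52 / (1 + 0.52) ≈ 0.6842
SEM = 11.1000 * √(1 − 0.6842) = 11.1000 * √0.3158 ≈ 11.1000 * 0.5620 ≈ 6.2377
Half-width = 1.96*6.2377 ≈ 12.2258
Upper limit = 5 + 12.2258 ≈ 17.2258

17.23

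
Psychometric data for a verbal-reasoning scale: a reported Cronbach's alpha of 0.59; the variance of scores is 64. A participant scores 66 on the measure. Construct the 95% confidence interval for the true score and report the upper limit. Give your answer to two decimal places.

76.04

SD = √64 ≈ 8.0000
The standard error of measurement is 8.0000×√(1 − 0.5900) ≈ 8.0000×0.6403 ≈ 5.1225.
1.96 × SEM ≈ 10.0401
Upper bound: 66 + 10.0401 = 76.0401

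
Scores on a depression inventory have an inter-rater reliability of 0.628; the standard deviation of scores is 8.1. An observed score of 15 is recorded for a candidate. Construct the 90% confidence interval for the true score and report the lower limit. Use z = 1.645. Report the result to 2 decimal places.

The standard error of measurement is 8.100·√(1 − 0.628) ≈ 8.100·0.610 ≈ 4.940.
Margin = 1.645 · 4.940 ≈ 8.127
Lower limit = 15 − 8.127 ≈ 6.873

6.87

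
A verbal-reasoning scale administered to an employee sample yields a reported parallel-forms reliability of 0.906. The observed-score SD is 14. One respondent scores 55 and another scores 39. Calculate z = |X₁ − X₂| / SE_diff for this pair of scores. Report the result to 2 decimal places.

SEM = 14.000 · √(1 − 0.906) = 14.000 · √0.094 ≈ 14.000 · 0.307 ≈ 4.292
SE_diff = √2 · SEM ≈ 6.070
z = |55 − 39| / 6.070 = 16 / 6.070 ≈ 2.636

2.64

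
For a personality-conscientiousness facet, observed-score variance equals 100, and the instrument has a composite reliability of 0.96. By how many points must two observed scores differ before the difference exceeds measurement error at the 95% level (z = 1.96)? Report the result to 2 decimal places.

σ = 100^(1/2) = 10.0000
SEM = 10.0000·√(1 − 0.9600) ≃ 2.0000
Standard error of the difference = 2.0000·√2 ≃ 2.8284
Minimum reliable difference = 1.96 · SE_diff ≃ 1.96 · 2.8284 ≃ 5.5437

5.54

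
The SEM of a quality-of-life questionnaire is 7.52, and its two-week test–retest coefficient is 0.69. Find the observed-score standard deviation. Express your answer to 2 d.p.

13.51

SD = 7.52 / √(1 − 0.69) ≃ 13.50632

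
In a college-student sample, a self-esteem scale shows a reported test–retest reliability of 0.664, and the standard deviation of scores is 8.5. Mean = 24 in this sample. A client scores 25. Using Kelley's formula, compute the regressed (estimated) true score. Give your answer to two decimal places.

T̂ = 0.66400(25) + 0.33600(24) ≈ 24.66400

24.66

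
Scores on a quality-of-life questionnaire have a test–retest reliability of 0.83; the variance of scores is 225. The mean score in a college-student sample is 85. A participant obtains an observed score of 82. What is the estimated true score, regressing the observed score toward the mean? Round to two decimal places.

82.51

T̂ = r·X + (1 − r)·M = 0.8300·82 + 0.1700·85 = 68.0600 + 14.4500 ≃ 82.5100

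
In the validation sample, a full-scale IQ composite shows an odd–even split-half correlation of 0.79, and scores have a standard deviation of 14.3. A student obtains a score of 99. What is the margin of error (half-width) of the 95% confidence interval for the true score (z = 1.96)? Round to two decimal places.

r_full = 2·0.79 / (1 + 0.79) ≈ 0.883
SEM = 14.300·√(1 − 0.883) ≈ 4.898
Half-width = 1.96·4.898 ≈ 9.600

9.60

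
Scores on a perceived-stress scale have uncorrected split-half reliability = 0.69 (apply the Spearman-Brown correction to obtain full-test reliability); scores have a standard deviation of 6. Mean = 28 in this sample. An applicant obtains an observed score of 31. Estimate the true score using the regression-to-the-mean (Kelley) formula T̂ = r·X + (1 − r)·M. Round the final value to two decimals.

r_full = 2·0.69 / (1 + 0.69) ≃ 0.8166
T̂ = 0.8166(31) + 0.1834(28) ≃ 30.4497

30.45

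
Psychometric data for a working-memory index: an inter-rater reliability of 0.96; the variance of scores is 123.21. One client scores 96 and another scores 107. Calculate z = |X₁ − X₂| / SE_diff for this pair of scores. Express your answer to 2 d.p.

3.50

σ = 123.21^(1/2) = 11.100
SEM = 11.100×√(1 − 0.960) ≃ 2.220
SE_diff = SEM × √2 ≃ 2.220 × 1.414 ≃ 3.140
z = 11 / 3.140 ≃ 3.504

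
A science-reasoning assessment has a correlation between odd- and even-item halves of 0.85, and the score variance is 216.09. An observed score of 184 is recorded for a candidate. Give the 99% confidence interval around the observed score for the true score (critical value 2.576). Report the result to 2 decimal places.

[173.22, 194.78]

SD = √216.09 = 14.700
Full-length reliability (Spearman-Brown) = 2(0.85)/(1+0.85) ≈ 0.919
The standard error of measurement is 14.700*√(1 − 0.919) ≈ 14.700*0.285 ≈ 4.186.
Margin = 2.576 * 4.186 ≈ 10.783
CI = 184 ± 10.783 → [173.217, 194.783]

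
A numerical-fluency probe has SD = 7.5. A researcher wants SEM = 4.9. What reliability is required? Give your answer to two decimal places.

0.57

Required reliability = 1 − (SEM/SD)² = 1 − 0.4268 ≈ 0.5732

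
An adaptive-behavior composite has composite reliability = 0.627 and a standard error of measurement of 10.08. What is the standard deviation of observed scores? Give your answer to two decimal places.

σ = SEM·(1 − r)^(−1/2) ≃ 10.08*1.63737 ≃ 16.50464

16.50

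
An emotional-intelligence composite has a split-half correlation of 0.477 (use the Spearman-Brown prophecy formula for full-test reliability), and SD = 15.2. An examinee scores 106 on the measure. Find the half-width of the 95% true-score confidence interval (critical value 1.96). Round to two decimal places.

r_full = 2·0.477 / (1 + 0.477) ≈ 0.646
SEM = 15.200*√(1 − 0.646) ≈ 9.045
1.96 * SEM ≈ 17.728

17.73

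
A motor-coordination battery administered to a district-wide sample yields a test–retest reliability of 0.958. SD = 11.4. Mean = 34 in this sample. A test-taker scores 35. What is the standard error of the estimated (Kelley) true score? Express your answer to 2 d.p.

SE_est = 11.400*√(0.958*0.042) ≈ 2.287

2.29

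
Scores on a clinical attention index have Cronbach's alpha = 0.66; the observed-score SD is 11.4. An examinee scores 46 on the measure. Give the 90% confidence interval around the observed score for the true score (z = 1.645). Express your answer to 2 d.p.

[35.07, 56.93]

SEM = 11.4000 · √(1 − 0.6600) = 11.4000 · √0.3400 ≈ 11.4000 · 0.5831 ≈ 6.6473
Half-width = 1.645·6.6473 ≈ 10.9348
CI = 46 ± 10.9348 → [35.0652, 56.9348]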